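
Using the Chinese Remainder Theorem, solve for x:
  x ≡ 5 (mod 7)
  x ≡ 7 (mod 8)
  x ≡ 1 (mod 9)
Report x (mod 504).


Moduli 7, 8, 9 are pairwise coprime; by CRT there is a unique solution modulo M = 7 · 8 · 9 = 504.
Solve pairwise, accumulating the modulus:
  Start with x ≡ 5 (mod 7).
  Combine with x ≡ 7 (mod 8): since gcd(7, 8) = 1, we get a unique residue mod 56.
    Write x = 5 + 7·t and substitute into x ≡ 7 (mod 8): 7·t ≡ 7 − 5 = 2 (mod 8).
    The inverse of 7 mod 8 is 7 (since 7·7 = 49 = 6·8 + 1), so t ≡ 7·2 = 14 ≡ 6 (mod 8).
    Then x = 5 + 7·6 = 47, valid modulo lcm(7, 8) = 56: x ≡ 47 (mod 56).
  Combine with x ≡ 1 (mod 9): since gcd(56, 9) = 1, we get a unique residue mod 504.
    Write x = 47 + 56·t and substitute into x ≡ 1 (mod 9): 56·t ≡ 1 − 47 = -46 (mod 9).
    Reduce coefficients mod 9: 2·t ≡ 8 (mod 9).
    The inverse of 2 mod 9 is 5 (since 2·5 = 10 = 1·9 + 1), so t ≡ 5·8 = 40 ≡ 4 (mod 9).
    Then x = 47 + 56·4 = 271, valid modulo lcm(56, 9) = 504: x ≡ 271 (mod 504).
Verify: 271 mod 7 = 5 ✓, 271 mod 8 = 7 ✓, 271 mod 9 = 1 ✓.

x ≡ 271 (mod 504).


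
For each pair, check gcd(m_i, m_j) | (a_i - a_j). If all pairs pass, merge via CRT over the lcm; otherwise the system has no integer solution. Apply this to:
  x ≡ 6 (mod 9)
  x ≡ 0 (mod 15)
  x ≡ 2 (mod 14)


Moduli 9, 15, 14 are not pairwise coprime, so CRT works modulo lcm(m_i) when all pairwise compatibility conditions hold.
Pairwise compatibility: gcd(m_i, m_j) must divide a_i - a_j for every pair.
Merge one congruence at a time:
  Start: x ≡ 6 (mod 9).
  Combine with x ≡ 0 (mod 15): gcd(9, 15) = 3; 0 - 6 = -6, which IS divisible by 3, so compatible.
    Write x = 6 + 9·t and substitute into x ≡ 0 (mod 15): 9·t ≡ 0 − 6 = -6 (mod 15).
    Divide the congruence (and modulus) by g = 3: 3·t ≡ -2 (mod 5).
    Reduce coefficients mod 5: 3·t ≡ 3 (mod 5).
    The inverse of 3 mod 5 is 2 (since 3·2 = 6 = 1·5 + 1), so t ≡ 2·3 = 6 ≡ 1 (mod 5).
    Then x = 6 + 9·1 = 15, valid modulo lcm(9, 15) = 45: x ≡ 15 (mod 45).
  Combine with x ≡ 2 (mod 14): gcd(45, 14) = 1; 2 - 15 = -13, which IS divisible by 1, so compatible.
    Write x = 15 + 45·t and substitute into x ≡ 2 (mod 14): 45·t ≡ 2 − 15 = -13 (mod 14).
    Reduce coefficients mod 14: 3·t ≡ 1 (mod 14).
    The inverse of 3 mod 14 is 5 (since 3·5 = 15 = 1·14 + 1), so t ≡ 5·1 = 5 ≡ 5 (mod 14).
    Then x = 15 + 45·5 = 240, valid modulo lcm(45, 14) = 630: x ≡ 240 (mod 630).
Verify: 240 mod 9 = 6, 240 mod 15 = 0, 240 mod 14 = 2.

x ≡ 240 (mod 630).


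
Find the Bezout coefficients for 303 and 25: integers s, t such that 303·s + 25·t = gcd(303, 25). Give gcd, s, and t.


Euclidean algorithm on (303, 25) — divide until remainder is 0:
  303 = 12 · 25 + 3
  25 = 8 · 3 + 1
  3 = 3 · 1 + 0
gcd(303, 25) = 1.
Track Bezout coefficients alongside the remainders: start with r₀ = 303 = a·1 + b·0 (s = 1, t = 0) and r₁ = 25 = a·0 + b·1 (s = 0, t = 1); each new remainder r_{k+1} = r_{k-1} − q_k·r_k inherits s_{k+1} = s_{k-1} − q_k·s_k, t_{k+1} = t_{k-1} − q_k·t_k, so r_k = a·s_k + b·t_k at every step:
  q = 12: r = 3, s = 1 − 12·0 = 1, t = 0 − 12·1 = -12  (check: 303·1 + 25·(-12) = 3)
  q = 8: r = 1, s = 0 − 8·1 = -8, t = 1 − 8·(-12) = 97  (check: 303·(-8) + 25·97 = 1)
The row with r = 1 (the gcd) gives the Bezout coefficients s = -8, t = 97.
Result: 303 · (-8) + 25 · (97) = 1.

gcd(303, 25) = 1; s = -8, t = 97 (check: 303·(-8) + 25·97 = 1).


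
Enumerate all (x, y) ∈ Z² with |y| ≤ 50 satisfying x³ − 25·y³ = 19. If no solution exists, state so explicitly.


The equation is x³ - 25y³ = 19. For fixed y, x³ = 25·y³ + 19, so a solution requires the RHS to be a perfect cube.
Strategy: iterate y from -50 to 50, compute RHS = 25·y³ + 19, and check whether it is a (positive or negative) perfect cube.
Check small values of y:
  y = 0: RHS = 19 is not a perfect cube.
  y = 1: RHS = 44 is not a perfect cube.
  y = -1: RHS = -6 is not a perfect cube.
  y = 2: RHS = 219 is not a perfect cube.
  y = -2: RHS = -181 is not a perfect cube.
  y = 3: RHS = 694 is not a perfect cube.
  y = -3: RHS = -656 is not a perfect cube.
Continuing the search up to |y| = 50 finds no solutions either.
No (x, y) in the scanned range satisfies the equation.

No integer solutions with |y| ≤ 50.


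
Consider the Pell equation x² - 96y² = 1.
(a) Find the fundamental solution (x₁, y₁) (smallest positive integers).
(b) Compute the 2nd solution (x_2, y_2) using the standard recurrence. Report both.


Step 1: Find the fundamental solution (x₁, y₁) of x² - 96y² = 1.
  Expand √96 as a continued fraction. a₀ = ⌊√96⌋ = 9; iterate m_{k+1} = d_k·a_k − m_k, d_{k+1} = (96 − m_{k+1}²)/d_k, a_{k+1} = ⌊(a₀ + m_{k+1})/d_{k+1}⌋ (starting m₀ = 0, d₀ = 1), with convergents p_k = a_k·p_{k-1} + p_{k-2}, q_k = a_k·q_{k-1} + q_{k-2} (p₋₁ = 1, q₋₁ = 0):
  k = 0: a₀ = 9; p₀/q₀ = 9/1; p₀² − 96·q₀² = 81 − 96 = -15.
  k = 1: m = 9, d = 15, a = ⌊(9 + 9)/15⌋ = 1; p/q = (1·9 + 1)/(1·1 + 0) = 10/1; p² − 96·q² = 100 − 96 = 4.
  k = 2: m = 6, d = 4, a = ⌊(9 + 6)/4⌋ = 3; p/q = (3·10 + 9)/(3·1 + 1) = 39/4; p² − 96·q² = 1521 − 1536 = -15.
  k = 3: m = 6, d = 15, a = ⌊(9 + 6)/15⌋ = 1; p/q = (1·39 + 10)/(1·4 + 1) = 49/5; p² − 96·q² = 2401 − 2400 = 1.
  The first convergent with p² − 96·q² = 1 gives the fundamental solution (x₁, y₁) = (49, 5).
Step 2: Apply the recurrence (x_{n+1}, y_{n+1}) = (x₁x_n + 96y₁y_n, x₁y_n + y₁x_n) repeatedly.
  From (x_1, y_1) = (49, 5): x_2 = 49·49 + 96·5·5 = 4801; y_2 = 49·5 + 5·49 = 490.
Step 3: Verify x_2² - 96·y_2² = 23049601 - 23049600 = 1 (should be 1). ✓

(x_1, y_1) = (49, 5); (x_2, y_2) = (4801, 490).


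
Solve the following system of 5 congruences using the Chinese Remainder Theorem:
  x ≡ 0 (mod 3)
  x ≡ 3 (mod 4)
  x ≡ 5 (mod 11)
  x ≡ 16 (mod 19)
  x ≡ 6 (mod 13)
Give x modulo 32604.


Product of moduli M = 3 · 4 · 11 · 19 · 13 = 32604.
Merge one congruence at a time:
  Start: x ≡ 0 (mod 3).
  Combine with x ≡ 3 (mod 4); new modulus lcm = 12.
    Write x = 0 + 3·t and substitute into x ≡ 3 (mod 4): 3·t ≡ 3 − 0 = 3 (mod 4).
    The inverse of 3 mod 4 is 3 (since 3·3 = 9 = 2·4 + 1), so t ≡ 3·3 = 9 ≡ 1 (mod 4).
    Then x = 0 + 3·1 = 3, valid modulo lcm(3, 4) = 12: x ≡ 3 (mod 12).
  Combine with x ≡ 5 (mod 11); new modulus lcm = 132.
    Write x = 3 + 12·t and substitute into x ≡ 5 (mod 11): 12·t ≡ 5 − 3 = 2 (mod 11).
    Reduce coefficients mod 11: 1·t ≡ 2 (mod 11).
    So t ≡ 2 (mod 11).
    Then x = 3 + 12·2 = 27, valid modulo lcm(12, 11) = 132: x ≡ 27 (mod 132).
  Combine with x ≡ 16 (mod 19); new modulus lcm = 2508.
    Write x = 27 + 132·t and substitute into x ≡ 16 (mod 19): 132·t ≡ 16 − 27 = -11 (mod 19).
    Reduce coefficients mod 19: 18·t ≡ 8 (mod 19).
    The inverse of 18 mod 19 is 18 (since 18·18 = 324 = 17·19 + 1), so t ≡ 18·8 = 144 ≡ 11 (mod 19).
    Then x = 27 + 132·11 = 1479, valid modulo lcm(132, 19) = 2508: x ≡ 1479 (mod 2508).
  Combine with x ≡ 6 (mod 13); new modulus lcm = 32604.
    Write x = 1479 + 2508·t and substitute into x ≡ 6 (mod 13): 2508·t ≡ 6 − 1479 = -1473 (mod 13).
    Reduce coefficients mod 13: 12·t ≡ 9 (mod 13).
    The inverse of 12 mod 13 is 12 (since 12·12 = 144 = 11·13 + 1), so t ≡ 12·9 = 108 ≡ 4 (mod 13).
    Then x = 1479 + 2508·4 = 11511, valid modulo lcm(2508, 13) = 32604: x ≡ 11511 (mod 32604).
Verify against each original: 11511 mod 3 = 0, 11511 mod 4 = 3, 11511 mod 11 = 5, 11511 mod 19 = 16, 11511 mod 13 = 6.

x ≡ 11511 (mod 32604).


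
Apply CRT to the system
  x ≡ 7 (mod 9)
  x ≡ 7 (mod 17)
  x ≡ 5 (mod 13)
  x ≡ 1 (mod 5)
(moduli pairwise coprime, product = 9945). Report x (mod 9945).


Product of moduli M = 9 · 17 · 13 · 5 = 9945.
Merge one congruence at a time:
  Start: x ≡ 7 (mod 9).
  Combine with x ≡ 7 (mod 17); new modulus lcm = 153.
    Write x = 7 + 9·t and substitute into x ≡ 7 (mod 17): 9·t ≡ 7 − 7 = 0 (mod 17).
    The inverse of 9 mod 17 is 2 (since 9·2 = 18 = 1·17 + 1), so t ≡ 2·0 = 0 ≡ 0 (mod 17).
    Then x = 7 + 9·0 = 7, valid modulo lcm(9, 17) = 153: x ≡ 7 (mod 153).
  Combine with x ≡ 5 (mod 13); new modulus lcm = 1989.
    Write x = 7 + 153·t and substitute into x ≡ 5 (mod 13): 153·t ≡ 5 − 7 = -2 (mod 13).
    Reduce coefficients mod 13: 10·t ≡ 11 (mod 13).
    The inverse of 10 mod 13 is 4 (since 10·4 = 40 = 3·13 + 1), so t ≡ 4·11 = 44 ≡ 5 (mod 13).
    Then x = 7 + 153·5 = 772, valid modulo lcm(153, 13) = 1989: x ≡ 772 (mod 1989).
  Combine with x ≡ 1 (mod 5); new modulus lcm = 9945.
    Write x = 772 + 1989·t and substitute into x ≡ 1 (mod 5): 1989·t ≡ 1 − 772 = -771 (mod 5).
    Reduce coefficients mod 5: 4·t ≡ 4 (mod 5).
    The inverse of 4 mod 5 is 4 (since 4·4 = 16 = 3·5 + 1), so t ≡ 4·4 = 16 ≡ 1 (mod 5).
    Then x = 772 + 1989·1 = 2761, valid modulo lcm(1989, 5) = 9945: x ≡ 2761 (mod 9945).
Verify against each original: 2761 mod 9 = 7, 2761 mod 17 = 7, 2761 mod 13 = 5, 2761 mod 5 = 1.

x ≡ 2761 (mod 9945).


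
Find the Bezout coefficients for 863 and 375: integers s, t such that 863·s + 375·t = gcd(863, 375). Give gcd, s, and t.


Euclidean algorithm on (863, 375) — divide until remainder is 0:
  863 = 2 · 375 + 113
  375 = 3 · 113 + 36
  113 = 3 · 36 + 5
  36 = 7 · 5 + 1
  5 = 5 · 1 + 0
gcd(863, 375) = 1.
Track Bezout coefficients alongside the remainders: start with r₀ = 863 = a·1 + b·0 (s = 1, t = 0) and r₁ = 375 = a·0 + b·1 (s = 0, t = 1); each new remainder r_{k+1} = r_{k-1} − q_k·r_k inherits s_{k+1} = s_{k-1} − q_k·s_k, t_{k+1} = t_{k-1} − q_k·t_k, so r_k = a·s_k + b·t_k at every step:
  q = 2: r = 113, s = 1 − 2·0 = 1, t = 0 − 2·1 = -2  (check: 863·1 + 375·(-2) = 113)
  q = 3: r = 36, s = 0 − 3·1 = -3, t = 1 − 3·(-2) = 7  (check: 863·(-3) + 375·7 = 36)
  q = 3: r = 5, s = 1 − 3·(-3) = 10, t = -2 − 3·7 = -23  (check: 863·10 + 375·(-23) = 5)
  q = 7: r = 1, s = -3 − 7·10 = -73, t = 7 − 7·(-23) = 168  (check: 863·(-73) + 375·168 = 1)
The row with r = 1 (the gcd) gives the Bezout coefficients s = -73, t = 168.
Result: 863 · (-73) + 375 · (168) = 1.

gcd(863, 375) = 1; s = -73, t = 168 (check: 863·(-73) + 375·168 = 1).


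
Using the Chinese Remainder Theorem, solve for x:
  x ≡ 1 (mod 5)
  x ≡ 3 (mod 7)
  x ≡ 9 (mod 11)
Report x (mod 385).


Moduli 5, 7, 11 are pairwise coprime; by CRT there is a unique solution modulo M = 5 · 7 · 11 = 385.
Solve pairwise, accumulating the modulus:
  Start with x ≡ 1 (mod 5).
  Combine with x ≡ 3 (mod 7): since gcd(5, 7) = 1, we get a unique residue mod 35.
    Write x = 1 + 5·t and substitute into x ≡ 3 (mod 7): 5·t ≡ 3 − 1 = 2 (mod 7).
    The inverse of 5 mod 7 is 3 (since 5·3 = 15 = 2·7 + 1), so t ≡ 3·2 = 6 ≡ 6 (mod 7).
    Then x = 1 + 5·6 = 31, valid modulo lcm(5, 7) = 35: x ≡ 31 (mod 35).
  Combine with x ≡ 9 (mod 11): since gcd(35, 11) = 1, we get a unique residue mod 385.
    Write x = 31 + 35·t and substitute into x ≡ 9 (mod 11): 35·t ≡ 9 − 31 = -22 (mod 11).
    Reduce coefficients mod 11: 2·t ≡ 0 (mod 11).
    The inverse of 2 mod 11 is 6 (since 2·6 = 12 = 1·11 + 1), so t ≡ 6·0 = 0 ≡ 0 (mod 11).
    Then x = 31 + 35·0 = 31, valid modulo lcm(35, 11) = 385: x ≡ 31 (mod 385).
Verify: 31 mod 5 = 1 ✓, 31 mod 7 = 3 ✓, 31 mod 11 = 9 ✓.

x ≡ 31 (mod 385).


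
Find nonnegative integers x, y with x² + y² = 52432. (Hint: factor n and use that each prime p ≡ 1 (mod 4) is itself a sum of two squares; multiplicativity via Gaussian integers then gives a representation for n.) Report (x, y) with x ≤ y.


Step 1: Factor n = 52432 = 2^4 · 29 · 113.
Step 2: Check the mod-4 condition on each prime factor: 2 = 2 (special); 29 ≡ 1 (mod 4), exponent 1; 113 ≡ 1 (mod 4), exponent 1.
All primes ≡ 3 (mod 4) appear to even exponent (or don't appear), so by the two-squares theorem n IS expressible as a sum of two squares.
Step 3: Build a representation. Group n = k² · m with k = 4 and m = 29 · 113 = 3277 (a product of primes ≡ 1 (mod 4)); a representation of m scales to one of n via (k·x)² + (k·y)² = k²(x² + y²). Each prime p ≡ 1 (mod 4) is itself a sum of two squares; find a² by testing p − a² for a perfect square:
  29: 29 − 1² = 28, 29 − 2² = 25 = 5² ⇒ 29 = 2² + 5².
  113: 113 − 1² = 112, 113 − 2² = 109, 113 − 3² = 104, 113 − 4² = 97, 113 − 5² = 88, 113 − 6² = 77, 113 − 7² = 64 = 8² ⇒ 113 = 7² + 8².
  Combine using the Brahmagupta–Fibonacci identity (a² + b²)(c² + d²) = (ac − bd)² + (ad + bc)² = (ac + bd)² + (ad − bc)²:
  29 · 113 = 3277: from (2² + 5²)(7² + 8²), take (2·7 − 5·8, 2·8 + 5·7) = (14 − 40, 16 + 35) = (-26, 51); dropping signs (only squares matter) gives (26, 51); check 26² + 51² = 676 + 2601 = 3277 ✓.
  Scale by k = 4: (4·26, 4·51) = (104, 204).
Step 4: Order so x ≤ y and verify: 104² + 204² = 10816 + 41616 = 52432 = n. ✓

n = 52432 = 104² + 204² (one valid representation with x ≤ y).


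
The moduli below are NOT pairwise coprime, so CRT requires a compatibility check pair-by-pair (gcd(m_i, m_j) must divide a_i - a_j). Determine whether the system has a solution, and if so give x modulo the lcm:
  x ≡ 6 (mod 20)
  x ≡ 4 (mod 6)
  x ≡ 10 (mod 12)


Moduli 20, 6, 12 are not pairwise coprime, so CRT works modulo lcm(m_i) when all pairwise compatibility conditions hold.
Pairwise compatibility: gcd(m_i, m_j) must divide a_i - a_j for every pair.
Merge one congruence at a time:
  Start: x ≡ 6 (mod 20).
  Combine with x ≡ 4 (mod 6): gcd(20, 6) = 2; 4 - 6 = -2, which IS divisible by 2, so compatible.
    Write x = 6 + 20·t and substitute into x ≡ 4 (mod 6): 20·t ≡ 4 − 6 = -2 (mod 6).
    Divide the congruence (and modulus) by g = 2: 10·t ≡ -1 (mod 3).
    Reduce coefficients mod 3: 1·t ≡ 2 (mod 3).
    So t ≡ 2 (mod 3).
    Then x = 6 + 20·2 = 46, valid modulo lcm(20, 6) = 60: x ≡ 46 (mod 60).
  Combine with x ≡ 10 (mod 12): gcd(60, 12) = 12; 10 - 46 = -36, which IS divisible by 12, so compatible.
    Write x = 46 + 60·t and substitute into x ≡ 10 (mod 12): 60·t ≡ 10 − 46 = -36 (mod 12).
    Divide the congruence (and modulus) by g = 12: 5·t ≡ -3 (mod 1).
    Modulo 1 every t works; take t = 0.
    Then x = 46 + 60·0 = 46, valid modulo lcm(60, 12) = 60: x ≡ 46 (mod 60).
Verify: 46 mod 20 = 6, 46 mod 6 = 4, 46 mod 12 = 10.

x ≡ 46 (mod 60).


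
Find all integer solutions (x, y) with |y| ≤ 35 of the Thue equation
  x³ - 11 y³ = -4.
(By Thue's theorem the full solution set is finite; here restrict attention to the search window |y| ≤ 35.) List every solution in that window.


The equation is x³ - 11y³ = -4. For fixed y, x³ = 11·y³ − 4, so a solution requires the RHS to be a perfect cube.
Strategy: iterate y from -35 to 35, compute RHS = 11·y³ − 4, and check whether it is a (positive or negative) perfect cube.
Check small values of y:
  y = 0: RHS = -4 is not a perfect cube.
  y = 1: RHS = 7 is not a perfect cube.
  y = -1: RHS = -15 is not a perfect cube.
  y = 2: RHS = 84 is not a perfect cube.
  y = -2: RHS = -92 is not a perfect cube.
  y = 3: RHS = 293 is not a perfect cube.
  y = -3: RHS = -301 is not a perfect cube.
Continuing the search up to |y| = 35 finds no solutions either.
No (x, y) in the scanned range satisfies the equation.

No integer solutions with |y| ≤ 35.


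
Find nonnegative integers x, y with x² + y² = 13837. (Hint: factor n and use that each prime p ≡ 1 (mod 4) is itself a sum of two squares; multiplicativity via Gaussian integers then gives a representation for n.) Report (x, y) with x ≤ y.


Step 1: Factor n = 13837 = 101 · 137.
Step 2: Check the mod-4 condition on each prime factor: 101 ≡ 1 (mod 4), exponent 1; 137 ≡ 1 (mod 4), exponent 1.
All primes ≡ 3 (mod 4) appear to even exponent (or don't appear), so by the two-squares theorem n IS expressible as a sum of two squares.
Step 3: Build a representation. Here n = 101 · 137 is a product of primes ≡ 1 (mod 4). Each prime p ≡ 1 (mod 4) is itself a sum of two squares; find a² by testing p − a² for a perfect square:
  101: 101 − 1² = 100 = 10² ⇒ 101 = 1² + 10².
  137: 137 − 1² = 136, 137 − 2² = 133, 137 − 3² = 128, 137 − 4² = 121 = 11² ⇒ 137 = 4² + 11².
  Combine using the Brahmagupta–Fibonacci identity (a² + b²)(c² + d²) = (ac − bd)² + (ad + bc)² = (ac + bd)² + (ad − bc)²:
  101 · 137 = 13837: from (1² + 10²)(4² + 11²), take (1·4 − 10·11, 1·11 + 10·4) = (4 − 110, 11 + 40) = (-106, 51); dropping signs (only squares matter) gives (106, 51); check 106² + 51² = 11236 + 2601 = 13837 ✓.
Step 4: Order so x ≤ y and verify: 51² + 106² = 2601 + 11236 = 13837 = n. ✓

n = 13837 = 51² + 106² (one valid representation with x ≤ y).


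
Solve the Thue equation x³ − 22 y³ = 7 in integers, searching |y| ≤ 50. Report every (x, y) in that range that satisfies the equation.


The equation is x³ - 22y³ = 7. For fixed y, x³ = 22·y³ + 7, so a solution requires the RHS to be a perfect cube.
Strategy: iterate y from -50 to 50, compute RHS = 22·y³ + 7, and check whether it is a (positive or negative) perfect cube.
Check small values of y:
  y = 0: RHS = 7 is not a perfect cube.
  y = 1: RHS = 29 is not a perfect cube.
  y = -1: RHS = -15 is not a perfect cube.
  y = 2: RHS = 183 is not a perfect cube.
  y = -2: RHS = -169 is not a perfect cube.
  y = 3: RHS = 601 is not a perfect cube.
  y = -3: RHS = -587 is not a perfect cube.
Continuing the search up to |y| = 50 finds no solutions either.
No (x, y) in the scanned range satisfies the equation.

No integer solutions with |y| ≤ 50.


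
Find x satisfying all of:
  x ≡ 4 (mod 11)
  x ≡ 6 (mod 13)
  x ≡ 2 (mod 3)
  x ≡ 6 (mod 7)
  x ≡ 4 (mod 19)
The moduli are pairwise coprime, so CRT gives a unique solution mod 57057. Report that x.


Product of moduli M = 11 · 13 · 3 · 7 · 19 = 57057.
Merge one congruence at a time:
  Start: x ≡ 4 (mod 11).
  Combine with x ≡ 6 (mod 13); new modulus lcm = 143.
    Write x = 4 + 11·t and substitute into x ≡ 6 (mod 13): 11·t ≡ 6 − 4 = 2 (mod 13).
    The inverse of 11 mod 13 is 6 (since 11·6 = 66 = 5·13 + 1), so t ≡ 6·2 = 12 ≡ 12 (mod 13).
    Then x = 4 + 11·12 = 136, valid modulo lcm(11, 13) = 143: x ≡ 136 (mod 143).
  Combine with x ≡ 2 (mod 3); new modulus lcm = 429.
    Write x = 136 + 143·t and substitute into x ≡ 2 (mod 3): 143·t ≡ 2 − 136 = -134 (mod 3).
    Reduce coefficients mod 3: 2·t ≡ 1 (mod 3).
    The inverse of 2 mod 3 is 2 (since 2·2 = 4 = 1·3 + 1), so t ≡ 2·1 = 2 ≡ 2 (mod 3).
    Then x = 136 + 143·2 = 422, valid modulo lcm(143, 3) = 429: x ≡ 422 (mod 429).
  Combine with x ≡ 6 (mod 7); new modulus lcm = 3003.
    Write x = 422 + 429·t and substitute into x ≡ 6 (mod 7): 429·t ≡ 6 − 422 = -416 (mod 7).
    Reduce coefficients mod 7: 2·t ≡ 4 (mod 7).
    The inverse of 2 mod 7 is 4 (since 2·4 = 8 = 1·7 + 1), so t ≡ 4·4 = 16 ≡ 2 (mod 7).
    Then x = 422 + 429·2 = 1280, valid modulo lcm(429, 7) = 3003: x ≡ 1280 (mod 3003).
  Combine with x ≡ 4 (mod 19); new modulus lcm = 57057.
    Write x = 1280 + 3003·t and substitute into x ≡ 4 (mod 19): 3003·t ≡ 4 − 1280 = -1276 (mod 19).
    Reduce coefficients mod 19: 1·t ≡ 16 (mod 19).
    So t ≡ 16 (mod 19).
    Then x = 1280 + 3003·16 = 49328, valid modulo lcm(3003, 19) = 57057: x ≡ 49328 (mod 57057).
Verify against each original: 49328 mod 11 = 4, 49328 mod 13 = 6, 49328 mod 3 = 2, 49328 mod 7 = 6, 49328 mod 19 = 4.

x ≡ 49328 (mod 57057).


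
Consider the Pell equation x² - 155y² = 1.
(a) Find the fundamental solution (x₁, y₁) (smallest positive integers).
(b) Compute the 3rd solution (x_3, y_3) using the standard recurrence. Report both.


Step 1: Find the fundamental solution (x₁, y₁) of x² - 155y² = 1.
  Expand √155 as a continued fraction. a₀ = ⌊√155⌋ = 12; iterate m_{k+1} = d_k·a_k − m_k, d_{k+1} = (155 − m_{k+1}²)/d_k, a_{k+1} = ⌊(a₀ + m_{k+1})/d_{k+1}⌋ (starting m₀ = 0, d₀ = 1), with convergents p_k = a_k·p_{k-1} + p_{k-2}, q_k = a_k·q_{k-1} + q_{k-2} (p₋₁ = 1, q₋₁ = 0):
  k = 0: a₀ = 12; p₀/q₀ = 12/1; p₀² − 155·q₀² = 144 − 155 = -11.
  k = 1: m = 12, d = 11, a = ⌊(12 + 12)/11⌋ = 2; p/q = (2·12 + 1)/(2·1 + 0) = 25/2; p² − 155·q² = 625 − 620 = 5.
  k = 2: m = 10, d = 5, a = ⌊(12 + 10)/5⌋ = 4; p/q = (4·25 + 12)/(4·2 + 1) = 112/9; p² − 155·q² = 12544 − 12555 = -11.
  k = 3: m = 10, d = 11, a = ⌊(12 + 10)/11⌋ = 2; p/q = (2·112 + 25)/(2·9 + 2) = 249/20; p² − 155·q² = 62001 − 62000 = 1.
  The first convergent with p² − 155·q² = 1 gives the fundamental solution (x₁, y₁) = (249, 20).
Step 2: Apply the recurrence (x_{n+1}, y_{n+1}) = (x₁x_n + 155y₁y_n, x₁y_n + y₁x_n) repeatedly.
  From (x_1, y_1) = (249, 20): x_2 = 249·249 + 155·20·20 = 124001; y_2 = 249·20 + 20·249 = 9960.
  From (x_2, y_2) = (124001, 9960): x_3 = 249·124001 + 155·20·9960 = 61752249; y_3 = 249·9960 + 20·124001 = 4960060.
Step 3: Verify x_3² - 155·y_3² = 3813340256558001 - 3813340256558000 = 1 (should be 1). ✓

(x_1, y_1) = (249, 20); (x_3, y_3) = (61752249, 4960060).


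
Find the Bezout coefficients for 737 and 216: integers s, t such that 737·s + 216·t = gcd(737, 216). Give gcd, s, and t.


Euclidean algorithm on (737, 216) — divide until remainder is 0:
  737 = 3 · 216 + 89
  216 = 2 · 89 + 38
  89 = 2 · 38 + 13
  38 = 2 · 13 + 12
  13 = 1 · 12 + 1
  12 = 12 · 1 + 0
gcd(737, 216) = 1.
Track Bezout coefficients alongside the remainders: start with r₀ = 737 = a·1 + b·0 (s = 1, t = 0) and r₁ = 216 = a·0 + b·1 (s = 0, t = 1); each new remainder r_{k+1} = r_{k-1} − q_k·r_k inherits s_{k+1} = s_{k-1} − q_k·s_k, t_{k+1} = t_{k-1} − q_k·t_k, so r_k = a·s_k + b·t_k at every step:
  q = 3: r = 89, s = 1 − 3·0 = 1, t = 0 − 3·1 = -3  (check: 737·1 + 216·(-3) = 89)
  q = 2: r = 38, s = 0 − 2·1 = -2, t = 1 − 2·(-3) = 7  (check: 737·(-2) + 216·7 = 38)
  q = 2: r = 13, s = 1 − 2·(-2) = 5, t = -3 − 2·7 = -17  (check: 737·5 + 216·(-17) = 13)
  q = 2: r = 12, s = -2 − 2·5 = -12, t = 7 − 2·(-17) = 41  (check: 737·(-12) + 216·41 = 12)
  q = 1: r = 1, s = 5 − 1·(-12) = 17, t = -17 − 1·41 = -58  (check: 737·17 + 216·(-58) = 1)
The row with r = 1 (the gcd) gives the Bezout coefficients s = 17, t = -58.
Result: 737 · (17) + 216 · (-58) = 1.

gcd(737, 216) = 1; s = 17, t = -58 (check: 737·17 + 216·(-58) = 1).


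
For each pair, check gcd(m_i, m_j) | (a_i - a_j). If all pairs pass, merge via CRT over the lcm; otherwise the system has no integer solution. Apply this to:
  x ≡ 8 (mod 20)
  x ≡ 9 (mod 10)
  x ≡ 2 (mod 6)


Moduli 20, 10, 6 are not pairwise coprime, so CRT works modulo lcm(m_i) when all pairwise compatibility conditions hold.
Pairwise compatibility: gcd(m_i, m_j) must divide a_i - a_j for every pair.
Merge one congruence at a time:
  Start: x ≡ 8 (mod 20).
  Combine with x ≡ 9 (mod 10): gcd(20, 10) = 10, and 9 - 8 = 1 is NOT divisible by 10.
    ⇒ system is inconsistent (no integer solution).

No solution (the system is inconsistent).


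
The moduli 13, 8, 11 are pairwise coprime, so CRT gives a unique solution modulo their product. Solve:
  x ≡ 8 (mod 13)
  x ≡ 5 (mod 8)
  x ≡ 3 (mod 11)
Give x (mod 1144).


Moduli 13, 8, 11 are pairwise coprime; by CRT there is a unique solution modulo M = 13 · 8 · 11 = 1144.
Solve pairwise, accumulating the modulus:
  Start with x ≡ 8 (mod 13).
  Combine with x ≡ 5 (mod 8): since gcd(13, 8) = 1, we get a unique residue mod 104.
    Write x = 8 + 13·t and substitute into x ≡ 5 (mod 8): 13·t ≡ 5 − 8 = -3 (mod 8).
    Reduce coefficients mod 8: 5·t ≡ 5 (mod 8).
    The inverse of 5 mod 8 is 5 (since 5·5 = 25 = 3·8 + 1), so t ≡ 5·5 = 25 ≡ 1 (mod 8).
    Then x = 8 + 13·1 = 21, valid modulo lcm(13, 8) = 104: x ≡ 21 (mod 104).
  Combine with x ≡ 3 (mod 11): since gcd(104, 11) = 1, we get a unique residue mod 1144.
    Write x = 21 + 104·t and substitute into x ≡ 3 (mod 11): 104·t ≡ 3 − 21 = -18 (mod 11).
    Reduce coefficients mod 11: 5·t ≡ 4 (mod 11).
    The inverse of 5 mod 11 is 9 (since 5·9 = 45 = 4·11 + 1), so t ≡ 9·4 = 36 ≡ 3 (mod 11).
    Then x = 21 + 104·3 = 333, valid modulo lcm(104, 11) = 1144: x ≡ 333 (mod 1144).
Verify: 333 mod 13 = 8 ✓, 333 mod 8 = 5 ✓, 333 mod 11 = 3 ✓.

x ≡ 333 (mod 1144).


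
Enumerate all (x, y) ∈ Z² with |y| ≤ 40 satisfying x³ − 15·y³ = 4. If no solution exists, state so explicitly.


The equation is x³ - 15y³ = 4. For fixed y, x³ = 15·y³ + 4, so a solution requires the RHS to be a perfect cube.
Strategy: iterate y from -40 to 40, compute RHS = 15·y³ + 4, and check whether it is a (positive or negative) perfect cube.
Check small values of y:
  y = 0: RHS = 4 is not a perfect cube.
  y = 1: RHS = 19 is not a perfect cube.
  y = -1: RHS = -11 is not a perfect cube.
  y = 2: RHS = 124 is not a perfect cube.
  y = -2: RHS = -116 is not a perfect cube.
  y = 3: RHS = 409 is not a perfect cube.
  y = -3: RHS = -401 is not a perfect cube.
Continuing the search up to |y| = 40 finds no solutions either.
No (x, y) in the scanned range satisfies the equation.

No integer solutions with |y| ≤ 40.


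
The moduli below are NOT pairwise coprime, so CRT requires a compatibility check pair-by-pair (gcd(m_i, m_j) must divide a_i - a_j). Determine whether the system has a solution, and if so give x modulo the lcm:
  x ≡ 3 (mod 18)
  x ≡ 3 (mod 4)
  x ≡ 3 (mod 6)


Moduli 18, 4, 6 are not pairwise coprime, so CRT works modulo lcm(m_i) when all pairwise compatibility conditions hold.
Pairwise compatibility: gcd(m_i, m_j) must divide a_i - a_j for every pair.
Merge one congruence at a time:
  Start: x ≡ 3 (mod 18).
  Combine with x ≡ 3 (mod 4): gcd(18, 4) = 2; 3 - 3 = 0, which IS divisible by 2, so compatible.
    Write x = 3 + 18·t and substitute into x ≡ 3 (mod 4): 18·t ≡ 3 − 3 = 0 (mod 4).
    Divide the congruence (and modulus) by g = 2: 9·t ≡ 0 (mod 2).
    Reduce coefficients mod 2: 1·t ≡ 0 (mod 2).
    So t ≡ 0 (mod 2).
    Then x = 3 + 18·0 = 3, valid modulo lcm(18, 4) = 36: x ≡ 3 (mod 36).
  Combine with x ≡ 3 (mod 6): gcd(36, 6) = 6; 3 - 3 = 0, which IS divisible by 6, so compatible.
    Write x = 3 + 36·t and substitute into x ≡ 3 (mod 6): 36·t ≡ 3 − 3 = 0 (mod 6).
    Divide the congruence (and modulus) by g = 6: 6·t ≡ 0 (mod 1).
    Modulo 1 every t works; take t = 0.
    Then x = 3 + 36·0 = 3, valid modulo lcm(36, 6) = 36: x ≡ 3 (mod 36).
Verify: 3 mod 18 = 3, 3 mod 4 = 3, 3 mod 6 = 3.

x ≡ 3 (mod 36).


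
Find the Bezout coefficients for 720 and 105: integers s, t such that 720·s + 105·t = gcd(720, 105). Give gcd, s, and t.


Euclidean algorithm on (720, 105) — divide until remainder is 0:
  720 = 6 · 105 + 90
  105 = 1 · 90 + 15
  90 = 6 · 15 + 0
gcd(720, 105) = 15.
Track Bezout coefficients alongside the remainders: start with r₀ = 720 = a·1 + b·0 (s = 1, t = 0) and r₁ = 105 = a·0 + b·1 (s = 0, t = 1); each new remainder r_{k+1} = r_{k-1} − q_k·r_k inherits s_{k+1} = s_{k-1} − q_k·s_k, t_{k+1} = t_{k-1} − q_k·t_k, so r_k = a·s_k + b·t_k at every step:
  q = 6: r = 90, s = 1 − 6·0 = 1, t = 0 − 6·1 = -6  (check: 720·1 + 105·(-6) = 90)
  q = 1: r = 15, s = 0 − 1·1 = -1, t = 1 − 1·(-6) = 7  (check: 720·(-1) + 105·7 = 15)
The row with r = 15 (the gcd) gives the Bezout coefficients s = -1, t = 7.
Result: 720 · (-1) + 105 · (7) = 15.

gcd(720, 105) = 15; s = -1, t = 7 (check: 720·(-1) + 105·7 = 15).


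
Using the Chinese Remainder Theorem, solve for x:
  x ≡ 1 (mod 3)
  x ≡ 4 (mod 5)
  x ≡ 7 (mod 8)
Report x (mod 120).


Moduli 3, 5, 8 are pairwise coprime; by CRT there is a unique solution modulo M = 3 · 5 · 8 = 120.
Solve pairwise, accumulating the modulus:
  Start with x ≡ 1 (mod 3).
  Combine with x ≡ 4 (mod 5): since gcd(3, 5) = 1, we get a unique residue mod 15.
    Write x = 1 + 3·t and substitute into x ≡ 4 (mod 5): 3·t ≡ 4 − 1 = 3 (mod 5).
    The inverse of 3 mod 5 is 2 (since 3·2 = 6 = 1·5 + 1), so t ≡ 2·3 = 6 ≡ 1 (mod 5).
    Then x = 1 + 3·1 = 4, valid modulo lcm(3, 5) = 15: x ≡ 4 (mod 15).
  Combine with x ≡ 7 (mod 8): since gcd(15, 8) = 1, we get a unique residue mod 120.
    Write x = 4 + 15·t and substitute into x ≡ 7 (mod 8): 15·t ≡ 7 − 4 = 3 (mod 8).
    Reduce coefficients mod 8: 7·t ≡ 3 (mod 8).
    The inverse of 7 mod 8 is 7 (since 7·7 = 49 = 6·8 + 1), so t ≡ 7·3 = 21 ≡ 5 (mod 8).
    Then x = 4 + 15·5 = 79, valid modulo lcm(15, 8) = 120: x ≡ 79 (mod 120).
Verify: 79 mod 3 = 1 ✓, 79 mod 5 = 4 ✓, 79 mod 8 = 7 ✓.

x ≡ 79 (mod 120).


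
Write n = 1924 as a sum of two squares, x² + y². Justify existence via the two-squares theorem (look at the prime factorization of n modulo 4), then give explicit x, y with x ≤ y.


Step 1: Factor n = 1924 = 2^2 · 13 · 37.
Step 2: Check the mod-4 condition on each prime factor: 2 = 2 (special); 13 ≡ 1 (mod 4), exponent 1; 37 ≡ 1 (mod 4), exponent 1.
All primes ≡ 3 (mod 4) appear to even exponent (or don't appear), so by the two-squares theorem n IS expressible as a sum of two squares.
Step 3: Build a representation. Group n = k² · m with k = 2 and m = 13 · 37 = 481 (a product of primes ≡ 1 (mod 4)); a representation of m scales to one of n via (k·x)² + (k·y)² = k²(x² + y²). Each prime p ≡ 1 (mod 4) is itself a sum of two squares; find a² by testing p − a² for a perfect square:
  13: 13 − 1² = 12, 13 − 2² = 9 = 3² ⇒ 13 = 2² + 3².
  37: 37 − 1² = 36 = 6² ⇒ 37 = 1² + 6².
  Combine using the Brahmagupta–Fibonacci identity (a² + b²)(c² + d²) = (ac − bd)² + (ad + bc)² = (ac + bd)² + (ad − bc)²:
  13 · 37 = 481: from (2² + 3²)(1² + 6²), take (2·1 − 3·6, 2·6 + 3·1) = (2 − 18, 12 + 3) = (-16, 15); dropping signs (only squares matter) gives (16, 15); check 16² + 15² = 256 + 225 = 481 ✓.
  Scale by k = 2: (2·16, 2·15) = (32, 30).
Step 4: Order so x ≤ y and verify: 30² + 32² = 900 + 1024 = 1924 = n. ✓

n = 1924 = 30² + 32² (one valid representation with x ≤ y).


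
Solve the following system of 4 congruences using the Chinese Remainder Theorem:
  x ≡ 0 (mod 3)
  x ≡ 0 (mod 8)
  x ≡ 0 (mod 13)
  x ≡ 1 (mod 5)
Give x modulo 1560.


Product of moduli M = 3 · 8 · 13 · 5 = 1560.
Merge one congruence at a time:
  Start: x ≡ 0 (mod 3).
  Combine with x ≡ 0 (mod 8); new modulus lcm = 24.
    Write x = 0 + 3·t and substitute into x ≡ 0 (mod 8): 3·t ≡ 0 − 0 = 0 (mod 8).
    The inverse of 3 mod 8 is 3 (since 3·3 = 9 = 1·8 + 1), so t ≡ 3·0 = 0 ≡ 0 (mod 8).
    Then x = 0 + 3·0 = 0, valid modulo lcm(3, 8) = 24: x ≡ 0 (mod 24).
  Combine with x ≡ 0 (mod 13); new modulus lcm = 312.
    Write x = 0 + 24·t and substitute into x ≡ 0 (mod 13): 24·t ≡ 0 − 0 = 0 (mod 13).
    Reduce coefficients mod 13: 11·t ≡ 0 (mod 13).
    The inverse of 11 mod 13 is 6 (since 11·6 = 66 = 5·13 + 1), so t ≡ 6·0 = 0 ≡ 0 (mod 13).
    Then x = 0 + 24·0 = 0, valid modulo lcm(24, 13) = 312: x ≡ 0 (mod 312).
  Combine with x ≡ 1 (mod 5); new modulus lcm = 1560.
    Write x = 0 + 312·t and substitute into x ≡ 1 (mod 5): 312·t ≡ 1 − 0 = 1 (mod 5).
    Reduce coefficients mod 5: 2·t ≡ 1 (mod 5).
    The inverse of 2 mod 5 is 3 (since 2·3 = 6 = 1·5 + 1), so t ≡ 3·1 = 3 ≡ 3 (mod 5).
    Then x = 0 + 312·3 = 936, valid modulo lcm(312, 5) = 1560: x ≡ 936 (mod 1560).
Verify against each original: 936 mod 3 = 0, 936 mod 8 = 0, 936 mod 13 = 0, 936 mod 5 = 1.

x ≡ 936 (mod 1560).


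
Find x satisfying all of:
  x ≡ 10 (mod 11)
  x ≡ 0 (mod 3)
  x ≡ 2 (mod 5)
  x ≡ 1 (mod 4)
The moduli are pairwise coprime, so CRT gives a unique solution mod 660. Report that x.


Product of moduli M = 11 · 3 · 5 · 4 = 660.
Merge one congruence at a time:
  Start: x ≡ 10 (mod 11).
  Combine with x ≡ 0 (mod 3); new modulus lcm = 33.
    Write x = 10 + 11·t and substitute into x ≡ 0 (mod 3): 11·t ≡ 0 − 10 = -10 (mod 3).
    Reduce coefficients mod 3: 2·t ≡ 2 (mod 3).
    The inverse of 2 mod 3 is 2 (since 2·2 = 4 = 1·3 + 1), so t ≡ 2·2 = 4 ≡ 1 (mod 3).
    Then x = 10 + 11·1 = 21, valid modulo lcm(11, 3) = 33: x ≡ 21 (mod 33).
  Combine with x ≡ 2 (mod 5); new modulus lcm = 165.
    Write x = 21 + 33·t and substitute into x ≡ 2 (mod 5): 33·t ≡ 2 − 21 = -19 (mod 5).
    Reduce coefficients mod 5: 3·t ≡ 1 (mod 5).
    The inverse of 3 mod 5 is 2 (since 3·2 = 6 = 1·5 + 1), so t ≡ 2·1 = 2 ≡ 2 (mod 5).
    Then x = 21 + 33·2 = 87, valid modulo lcm(33, 5) = 165: x ≡ 87 (mod 165).
  Combine with x ≡ 1 (mod 4); new modulus lcm = 660.
    Write x = 87 + 165·t and substitute into x ≡ 1 (mod 4): 165·t ≡ 1 − 87 = -86 (mod 4).
    Reduce coefficients mod 4: 1·t ≡ 2 (mod 4).
    So t ≡ 2 (mod 4).
    Then x = 87 + 165·2 = 417, valid modulo lcm(165, 4) = 660: x ≡ 417 (mod 660).
Verify against each original: 417 mod 11 = 10, 417 mod 3 = 0, 417 mod 5 = 2, 417 mod 4 = 1.

x ≡ 417 (mod 660).


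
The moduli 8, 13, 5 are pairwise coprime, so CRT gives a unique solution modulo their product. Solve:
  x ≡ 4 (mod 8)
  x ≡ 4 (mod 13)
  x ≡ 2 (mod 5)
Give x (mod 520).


Moduli 8, 13, 5 are pairwise coprime; by CRT there is a unique solution modulo M = 8 · 13 · 5 = 520.
Solve pairwise, accumulating the modulus:
  Start with x ≡ 4 (mod 8).
  Combine with x ≡ 4 (mod 13): since gcd(8, 13) = 1, we get a unique residue mod 104.
    Write x = 4 + 8·t and substitute into x ≡ 4 (mod 13): 8·t ≡ 4 − 4 = 0 (mod 13).
    The inverse of 8 mod 13 is 5 (since 8·5 = 40 = 3·13 + 1), so t ≡ 5·0 = 0 ≡ 0 (mod 13).
    Then x = 4 + 8·0 = 4, valid modulo lcm(8, 13) = 104: x ≡ 4 (mod 104).
  Combine with x ≡ 2 (mod 5): since gcd(104, 5) = 1, we get a unique residue mod 520.
    Write x = 4 + 104·t and substitute into x ≡ 2 (mod 5): 104·t ≡ 2 − 4 = -2 (mod 5).
    Reduce coefficients mod 5: 4·t ≡ 3 (mod 5).
    The inverse of 4 mod 5 is 4 (since 4·4 = 16 = 3·5 + 1), so t ≡ 4·3 = 12 ≡ 2 (mod 5).
    Then x = 4 + 104·2 = 212, valid modulo lcm(104, 5) = 520: x ≡ 212 (mod 520).
Verify: 212 mod 8 = 4 ✓, 212 mod 13 = 4 ✓, 212 mod 5 = 2 ✓.

x ≡ 212 (mod 520).


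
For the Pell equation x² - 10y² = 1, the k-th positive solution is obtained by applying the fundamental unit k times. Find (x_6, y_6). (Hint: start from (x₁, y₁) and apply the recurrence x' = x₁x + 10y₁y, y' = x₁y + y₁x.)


Step 1: Find the fundamental solution (x₁, y₁) of x² - 10y² = 1.
  Expand √10 as a continued fraction. a₀ = ⌊√10⌋ = 3; iterate m_{k+1} = d_k·a_k − m_k, d_{k+1} = (10 − m_{k+1}²)/d_k, a_{k+1} = ⌊(a₀ + m_{k+1})/d_{k+1}⌋ (starting m₀ = 0, d₀ = 1), with convergents p_k = a_k·p_{k-1} + p_{k-2}, q_k = a_k·q_{k-1} + q_{k-2} (p₋₁ = 1, q₋₁ = 0):
  k = 0: a₀ = 3; p₀/q₀ = 3/1; p₀² − 10·q₀² = 9 − 10 = -1.
  k = 1: m = 3, d = 1, a = ⌊(3 + 3)/1⌋ = 6; p/q = (6·3 + 1)/(6·1 + 0) = 19/6; p² − 10·q² = 361 − 360 = 1.
  The first convergent with p² − 10·q² = 1 gives the fundamental solution (x₁, y₁) = (19, 6).
Step 2: Apply the recurrence (x_{n+1}, y_{n+1}) = (x₁x_n + 10y₁y_n, x₁y_n + y₁x_n) repeatedly.
  From (x_1, y_1) = (19, 6): x_2 = 19·19 + 10·6·6 = 721; y_2 = 19·6 + 6·19 = 228.
  From (x_2, y_2) = (721, 228): x_3 = 19·721 + 10·6·228 = 27379; y_3 = 19·228 + 6·721 = 8658.
  From (x_3, y_3) = (27379, 8658): x_4 = 19·27379 + 10·6·8658 = 1039681; y_4 = 19·8658 + 6·27379 = 328776.
  From (x_4, y_4) = (1039681, 328776): x_5 = 19·1039681 + 10·6·328776 = 39480499; y_5 = 19·328776 + 6·1039681 = 12484830.
  From (x_5, y_5) = (39480499, 12484830): x_6 = 19·39480499 + 10·6·12484830 = 1499219281; y_6 = 19·12484830 + 6·39480499 = 474094764.
Step 3: Verify x_6² - 10·y_6² = 2247658452522156961 - 2247658452522156960 = 1 (should be 1). ✓

(x_1, y_1) = (19, 6); (x_6, y_6) = (1499219281, 474094764).


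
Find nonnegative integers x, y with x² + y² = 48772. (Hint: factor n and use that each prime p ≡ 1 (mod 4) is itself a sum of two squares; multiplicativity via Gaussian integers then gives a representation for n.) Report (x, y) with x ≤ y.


Step 1: Factor n = 48772 = 2^2 · 89 · 137.
Step 2: Check the mod-4 condition on each prime factor: 2 = 2 (special); 89 ≡ 1 (mod 4), exponent 1; 137 ≡ 1 (mod 4), exponent 1.
All primes ≡ 3 (mod 4) appear to even exponent (or don't appear), so by the two-squares theorem n IS expressible as a sum of two squares.
Step 3: Build a representation. Group n = k² · m with k = 2 and m = 89 · 137 = 12193 (a product of primes ≡ 1 (mod 4)); a representation of m scales to one of n via (k·x)² + (k·y)² = k²(x² + y²). Each prime p ≡ 1 (mod 4) is itself a sum of two squares; find a² by testing p − a² for a perfect square:
  89: 89 − 1² = 88, 89 − 2² = 85, 89 − 3² = 80, 89 − 4² = 73, 89 − 5² = 64 = 8² ⇒ 89 = 5² + 8².
  137: 137 − 1² = 136, 137 − 2² = 133, 137 − 3² = 128, 137 − 4² = 121 = 11² ⇒ 137 = 4² + 11².
  Combine using the Brahmagupta–Fibonacci identity (a² + b²)(c² + d²) = (ac − bd)² + (ad + bc)² = (ac + bd)² + (ad − bc)²:
  89 · 137 = 12193: from (5² + 8²)(4² + 11²), take (5·4 − 8·11, 5·11 + 8·4) = (20 − 88, 55 + 32) = (-68, 87); dropping signs (only squares matter) gives (68, 87); check 68² + 87² = 4624 + 7569 = 12193 ✓.
  Scale by k = 2: (2·68, 2·87) = (136, 174).
Step 4: Order so x ≤ y and verify: 136² + 174² = 18496 + 30276 = 48772 = n. ✓

n = 48772 = 136² + 174² (one valid representation with x ≤ y).


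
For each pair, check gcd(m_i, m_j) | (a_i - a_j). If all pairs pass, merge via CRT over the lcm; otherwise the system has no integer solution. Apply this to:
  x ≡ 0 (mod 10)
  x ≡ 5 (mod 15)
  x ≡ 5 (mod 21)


Moduli 10, 15, 21 are not pairwise coprime, so CRT works modulo lcm(m_i) when all pairwise compatibility conditions hold.
Pairwise compatibility: gcd(m_i, m_j) must divide a_i - a_j for every pair.
Merge one congruence at a time:
  Start: x ≡ 0 (mod 10).
  Combine with x ≡ 5 (mod 15): gcd(10, 15) = 5; 5 - 0 = 5, which IS divisible by 5, so compatible.
    Write x = 0 + 10·t and substitute into x ≡ 5 (mod 15): 10·t ≡ 5 − 0 = 5 (mod 15).
    Divide the congruence (and modulus) by g = 5: 2·t ≡ 1 (mod 3).
    The inverse of 2 mod 3 is 2 (since 2·2 = 4 = 1·3 + 1), so t ≡ 2·1 = 2 ≡ 2 (mod 3).
    Then x = 0 + 10·2 = 20, valid modulo lcm(10, 15) = 30: x ≡ 20 (mod 30).
  Combine with x ≡ 5 (mod 21): gcd(30, 21) = 3; 5 - 20 = -15, which IS divisible by 3, so compatible.
    Write x = 20 + 30·t and substitute into x ≡ 5 (mod 21): 30·t ≡ 5 − 20 = -15 (mod 21).
    Divide the congruence (and modulus) by g = 3: 10·t ≡ -5 (mod 7).
    Reduce coefficients mod 7: 3·t ≡ 2 (mod 7).
    The inverse of 3 mod 7 is 5 (since 3·5 = 15 = 2·7 + 1), so t ≡ 5·2 = 10 ≡ 3 (mod 7).
    Then x = 20 + 30·3 = 110, valid modulo lcm(30, 21) = 210: x ≡ 110 (mod 210).
Verify: 110 mod 10 = 0, 110 mod 15 = 5, 110 mod 21 = 5.

x ≡ 110 (mod 210).


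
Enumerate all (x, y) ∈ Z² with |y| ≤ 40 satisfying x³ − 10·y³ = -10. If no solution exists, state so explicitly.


The equation is x³ - 10y³ = -10. For fixed y, x³ = 10·y³ − 10, so a solution requires the RHS to be a perfect cube.
Strategy: iterate y from -40 to 40, compute RHS = 10·y³ − 10, and check whether it is a (positive or negative) perfect cube.
Check small values of y:
  y = 0: RHS = -10 is not a perfect cube.
  y = 1: RHS = 0 = (0)³ ⇒ x = 0 works.
  y = -1: RHS = -20 is not a perfect cube.
  y = 2: RHS = 70 is not a perfect cube.
  y = -2: RHS = -90 is not a perfect cube.
  y = 3: RHS = 260 is not a perfect cube.
  y = -3: RHS = -280 is not a perfect cube.
Continuing the search up to |y| = 40 finds no further solutions beyond those listed.
Collected solutions: (0, 1).

Solutions (with |y| ≤ 40): (0, 1).
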